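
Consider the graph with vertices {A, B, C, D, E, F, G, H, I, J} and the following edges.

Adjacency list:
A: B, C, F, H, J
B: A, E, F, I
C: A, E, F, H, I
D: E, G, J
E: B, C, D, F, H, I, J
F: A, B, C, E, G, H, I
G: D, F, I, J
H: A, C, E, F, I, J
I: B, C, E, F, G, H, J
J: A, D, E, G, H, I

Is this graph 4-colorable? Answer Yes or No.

C, E, F, H, I are pairwise adjacent (a clique of size 5), so at least 5 colors are needed.
So 4 colors are not enough.

No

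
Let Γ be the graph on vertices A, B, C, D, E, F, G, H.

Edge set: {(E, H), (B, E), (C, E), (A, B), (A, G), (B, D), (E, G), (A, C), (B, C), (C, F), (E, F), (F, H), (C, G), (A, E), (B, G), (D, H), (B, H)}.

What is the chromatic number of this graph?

5

A, B, C, E, G form a clique, so at least 5 colors are needed.
One proper 5-coloring: A=4, B=1, C=3, D=2, E=2, F=1, G=5, H=3. Each edge has distinct colors on its endpoints.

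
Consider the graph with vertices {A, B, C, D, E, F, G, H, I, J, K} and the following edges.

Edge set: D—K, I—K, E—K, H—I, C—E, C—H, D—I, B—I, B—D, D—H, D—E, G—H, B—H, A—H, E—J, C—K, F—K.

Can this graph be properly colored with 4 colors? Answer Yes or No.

The chromatic number is 4. B, D, H, I are pairwise adjacent (a clique of size 4), so at least 4 colors are needed.
4 colors suffice: color red → {H, J, K}; color blue → {A, C, D, F, G}; color green → {E, I}; color yellow → {B}.
That is already a proper 4-coloring.

Yes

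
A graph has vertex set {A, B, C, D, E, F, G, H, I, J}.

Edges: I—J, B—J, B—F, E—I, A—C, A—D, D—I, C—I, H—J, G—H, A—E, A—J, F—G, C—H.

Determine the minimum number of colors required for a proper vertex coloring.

3

The cycle B-F-G-H-J-B has odd length 5, so it cannot be 2-colored; at least 3 colors are needed.
A valid assignment using 3 colors: A=1, B=3, C=2, D=2, E=2, F=1, G=2, H=1, I=1, J=2. No two adjacent vertices share a color.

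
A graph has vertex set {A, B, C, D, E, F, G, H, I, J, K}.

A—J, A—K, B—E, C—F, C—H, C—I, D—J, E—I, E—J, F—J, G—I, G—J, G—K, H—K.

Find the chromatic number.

3

The cycle I-G-K-H-C-I has odd length 5, so it cannot be 2-colored; at least 3 colors are needed.
3 colors suffice: color 1 → {B, I, J, K}; color 2 → {A, C, D, E, G}; color 3 → {F, H}. Each edge has distinct colors on its endpoints.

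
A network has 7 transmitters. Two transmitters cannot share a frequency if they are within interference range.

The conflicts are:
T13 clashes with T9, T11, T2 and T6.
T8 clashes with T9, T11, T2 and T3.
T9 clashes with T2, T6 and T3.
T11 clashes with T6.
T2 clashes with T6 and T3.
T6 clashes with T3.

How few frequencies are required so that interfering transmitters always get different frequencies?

T13, T9, T2, T6 all conflict with each other, so at least 4 frequencies are needed.
4 frequencies suffice: frequency 1 → {T9, T11}; frequency 2 → {T8, T6}; frequency 3 → {T2}; frequency 4 → {T13, T3}. Each listed conflict is separated.

4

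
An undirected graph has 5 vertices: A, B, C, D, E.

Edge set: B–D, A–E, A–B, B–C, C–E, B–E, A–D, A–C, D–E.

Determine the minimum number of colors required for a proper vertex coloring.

A, B, D, E are mutually adjacent (a clique of size 4), so at least 4 colors are needed.
4 colors suffice: color 1 → {A}; color 2 → {B}; color 3 → {E}; color 4 → {C, D}. Every edge joins two different colors.

4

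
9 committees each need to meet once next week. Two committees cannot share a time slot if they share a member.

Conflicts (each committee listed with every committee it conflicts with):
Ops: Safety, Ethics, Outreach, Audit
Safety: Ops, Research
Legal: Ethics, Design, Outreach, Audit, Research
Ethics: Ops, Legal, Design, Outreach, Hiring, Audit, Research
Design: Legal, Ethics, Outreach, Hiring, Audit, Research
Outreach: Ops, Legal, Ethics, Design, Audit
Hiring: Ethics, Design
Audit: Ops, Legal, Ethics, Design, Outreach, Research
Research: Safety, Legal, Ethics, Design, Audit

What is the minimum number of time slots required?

Legal, Ethics, Design, Audit, Research are mutually in conflict, so at least 5 time slots are needed.
5 time slots suffice: time slot 1 → {Safety, Ethics}; time slot 2 → {Ops, Design}; time slot 3 → {Hiring, Audit}; time slot 4 → {Outreach, Research}; time slot 5 → {Legal}. Each listed conflict is separated.

5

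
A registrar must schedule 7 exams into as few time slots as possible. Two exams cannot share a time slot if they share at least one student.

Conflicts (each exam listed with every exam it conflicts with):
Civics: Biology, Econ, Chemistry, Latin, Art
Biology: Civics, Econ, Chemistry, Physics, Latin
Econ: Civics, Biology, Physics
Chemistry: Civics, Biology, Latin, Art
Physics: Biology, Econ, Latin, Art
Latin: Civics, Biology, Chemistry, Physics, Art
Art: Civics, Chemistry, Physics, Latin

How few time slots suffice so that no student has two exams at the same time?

4

Civics, Chemistry, Latin, Art are mutually in conflict, so at least 4 time slots are needed.
A valid assignment using 4 time slots: Civics=3, Biology=2, Econ=1, Chemistry=4, Physics=3, Latin=1, Art=2. Every pair that conflicts lands in different time slots.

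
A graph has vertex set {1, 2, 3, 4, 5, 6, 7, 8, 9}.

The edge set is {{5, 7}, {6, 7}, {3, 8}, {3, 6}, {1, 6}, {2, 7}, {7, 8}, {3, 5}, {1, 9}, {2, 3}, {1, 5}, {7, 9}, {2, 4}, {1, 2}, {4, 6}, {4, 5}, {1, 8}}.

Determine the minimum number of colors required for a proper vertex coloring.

2

4 and 6 are adjacent, so at least 2 colors are needed.
2 colors suffice: color a → {1, 3, 4, 7}; color b → {2, 5, 6, 8, 9}. No two adjacent vertices share a color.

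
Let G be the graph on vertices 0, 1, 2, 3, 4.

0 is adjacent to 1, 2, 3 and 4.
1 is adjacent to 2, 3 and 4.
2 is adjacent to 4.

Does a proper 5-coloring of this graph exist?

The chromatic number is 4. 0, 1, 2, 4 are mutually adjacent (a clique of size 4), so at least 4 colors are needed.
One proper 4-coloring: 0=b, 1=a, 2=c, 3=c, 4=d.
Since 5 ≥ 4, a proper 5-coloring certainly exists.

Yes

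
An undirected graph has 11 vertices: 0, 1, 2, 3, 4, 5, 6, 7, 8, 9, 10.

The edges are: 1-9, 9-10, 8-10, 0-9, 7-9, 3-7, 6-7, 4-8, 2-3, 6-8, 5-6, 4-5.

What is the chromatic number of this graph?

The cycle 8-6-7-9-10-8 has odd length 5, so it cannot be 2-colored; at least 3 colors are needed.
A valid assignment using 3 colors: 0=blue, 1=blue, 2=blue, 3=red, 4=red, 5=blue, 6=red, 7=blue, 8=blue, 9=red, 10=green. Every edge joins two different colors.

3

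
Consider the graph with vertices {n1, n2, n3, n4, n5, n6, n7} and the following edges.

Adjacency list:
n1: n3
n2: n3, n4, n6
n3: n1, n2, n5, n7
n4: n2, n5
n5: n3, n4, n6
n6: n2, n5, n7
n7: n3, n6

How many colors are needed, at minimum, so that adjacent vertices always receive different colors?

n3 and n5 are adjacent, so at least 2 colors are needed.
A valid assignment using 2 colors: n1=2, n2=2, n3=1, n4=1, n5=2, n6=1, n7=2. Each edge has distinct colors on its endpoints.

2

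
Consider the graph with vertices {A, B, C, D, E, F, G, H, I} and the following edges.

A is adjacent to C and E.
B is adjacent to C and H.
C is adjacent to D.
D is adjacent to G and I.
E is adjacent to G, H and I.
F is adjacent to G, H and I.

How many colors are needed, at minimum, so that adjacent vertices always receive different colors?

The cycle H-B-C-A-E-H has odd length 5, so it cannot be 2-colored; at least 3 colors are needed.
3 colors suffice: color 1 → {C, E, F}; color 2 → {A, D, H}; color 3 → {B, G, I}. No two adjacent vertices share a color.

3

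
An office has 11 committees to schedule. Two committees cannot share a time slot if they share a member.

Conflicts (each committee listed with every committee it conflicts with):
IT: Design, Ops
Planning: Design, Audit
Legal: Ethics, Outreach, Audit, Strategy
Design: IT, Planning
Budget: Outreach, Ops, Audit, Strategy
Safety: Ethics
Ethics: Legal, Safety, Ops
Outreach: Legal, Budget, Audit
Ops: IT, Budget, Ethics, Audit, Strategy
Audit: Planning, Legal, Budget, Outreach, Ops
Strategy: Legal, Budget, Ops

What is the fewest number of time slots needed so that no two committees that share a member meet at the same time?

Budget, Outreach, Audit are mutually in conflict, so at least 3 time slots are needed.
3 time slots suffice: time slot 1 → {Design, Ethics, Audit, Strategy}; time slot 2 → {Planning, Safety, Outreach, Ops}; time slot 3 → {IT, Legal, Budget}. Each listed conflict is separated.

3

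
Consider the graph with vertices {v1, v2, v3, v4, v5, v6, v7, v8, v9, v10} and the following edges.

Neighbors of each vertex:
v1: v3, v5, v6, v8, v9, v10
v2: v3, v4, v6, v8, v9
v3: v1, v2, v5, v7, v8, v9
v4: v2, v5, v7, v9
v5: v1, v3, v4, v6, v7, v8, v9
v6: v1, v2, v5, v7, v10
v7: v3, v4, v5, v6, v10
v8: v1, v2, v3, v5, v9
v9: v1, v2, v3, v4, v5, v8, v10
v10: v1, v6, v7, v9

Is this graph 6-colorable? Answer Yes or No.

The chromatic number is 5. v1, v3, v5, v8, v9 are pairwise adjacent (a clique of size 5), so at least 5 colors are needed.
One proper 5-coloring: v1=Y, v2=R, v3=G, v4=G, v5=R, v6=G, v7=B, v8=P, v9=B, v10=R.
Since 6 ≥ 5, a proper 6-coloring certainly exists.

Yes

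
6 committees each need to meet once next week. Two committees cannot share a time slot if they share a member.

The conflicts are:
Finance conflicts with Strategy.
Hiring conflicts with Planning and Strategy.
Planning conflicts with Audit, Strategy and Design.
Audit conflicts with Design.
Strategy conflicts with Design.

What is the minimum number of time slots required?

3

Hiring, Planning, Strategy are mutually in conflict, so at least 3 time slots are needed.
3 time slots suffice: time slot 1 → {Audit, Strategy}; time slot 2 → {Finance, Planning}; time slot 3 → {Hiring, Design}. No two conflicting committees share a time slot.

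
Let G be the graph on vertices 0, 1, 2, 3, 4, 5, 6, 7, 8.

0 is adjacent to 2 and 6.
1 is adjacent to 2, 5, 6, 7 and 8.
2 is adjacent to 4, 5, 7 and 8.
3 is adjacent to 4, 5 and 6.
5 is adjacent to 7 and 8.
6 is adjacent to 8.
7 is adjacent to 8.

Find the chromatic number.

1, 2, 5, 7, 8 form a clique, so at least 5 colors are needed.
5 colors suffice: color red → {2, 6}; color blue → {0, 3, 8}; color green → {4, 5}; color yellow → {1}; color purple → {7}. Each edge has distinct colors on its endpoints.

5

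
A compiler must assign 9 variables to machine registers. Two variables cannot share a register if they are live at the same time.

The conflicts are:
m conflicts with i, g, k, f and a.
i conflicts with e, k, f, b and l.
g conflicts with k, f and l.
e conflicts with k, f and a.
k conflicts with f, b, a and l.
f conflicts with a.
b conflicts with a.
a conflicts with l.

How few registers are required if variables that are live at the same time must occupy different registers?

m, k, f, a are mutually in conflict, so at least 4 registers are needed.
4 registers suffice: m=4, i=2, g=2, e=4, k=1, f=3, b=3, a=2, l=3. No two conflicting variables share a register.

4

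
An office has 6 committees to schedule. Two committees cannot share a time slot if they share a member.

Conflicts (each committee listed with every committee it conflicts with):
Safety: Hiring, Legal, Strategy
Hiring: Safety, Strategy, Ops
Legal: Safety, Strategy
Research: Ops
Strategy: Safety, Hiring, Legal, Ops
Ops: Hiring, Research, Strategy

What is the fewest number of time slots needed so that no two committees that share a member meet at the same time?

3

Hiring, Strategy, Ops pairwise conflict, so at least 3 time slots are needed.
3 time slots suffice: time slot 1 → {Research, Strategy}; time slot 2 → {Safety, Ops}; time slot 3 → {Hiring, Legal}. Every pair that conflicts lands in different time slots.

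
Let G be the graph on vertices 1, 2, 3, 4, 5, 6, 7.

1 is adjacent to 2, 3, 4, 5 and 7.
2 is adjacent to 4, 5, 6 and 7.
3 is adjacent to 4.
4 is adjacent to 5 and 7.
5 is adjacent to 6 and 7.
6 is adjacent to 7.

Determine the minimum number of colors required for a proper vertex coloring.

1, 2, 4, 5, 7 are pairwise adjacent (a clique of size 5), so at least 5 colors are needed.
5 colors suffice: color a → {2, 3}; color b → {1, 6}; color c → {4}; color d → {7}; color e → {5}. No two adjacent vertices share a color.

5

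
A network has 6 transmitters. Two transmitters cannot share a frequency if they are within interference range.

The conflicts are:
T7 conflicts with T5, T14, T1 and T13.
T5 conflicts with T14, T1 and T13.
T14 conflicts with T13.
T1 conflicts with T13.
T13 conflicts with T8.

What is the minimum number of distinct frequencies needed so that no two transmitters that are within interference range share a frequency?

T7, T5, T1, T13 are mutually in conflict, so at least 4 frequencies are needed.
A valid assignment using 4 frequencies: T7=3, T5=2, T14=4, T1=4, T13=1, T8=2. Each listed conflict is separated.

4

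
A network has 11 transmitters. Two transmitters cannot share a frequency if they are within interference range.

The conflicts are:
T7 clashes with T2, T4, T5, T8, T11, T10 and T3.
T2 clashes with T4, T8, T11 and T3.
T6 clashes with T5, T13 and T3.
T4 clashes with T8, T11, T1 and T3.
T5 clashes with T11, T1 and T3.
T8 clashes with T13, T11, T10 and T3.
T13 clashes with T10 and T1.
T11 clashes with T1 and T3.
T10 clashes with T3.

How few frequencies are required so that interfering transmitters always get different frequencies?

6

T7, T2, T4, T8, T11, T3 all conflict with each other, so at least 6 frequencies are needed.
A valid assignment using 6 frequencies: T7=2, T2=6, T6=4, T4=5, T5=3, T8=3, T13=2, T11=4, T10=4, T1=1, T3=1. Each listed conflict is separated.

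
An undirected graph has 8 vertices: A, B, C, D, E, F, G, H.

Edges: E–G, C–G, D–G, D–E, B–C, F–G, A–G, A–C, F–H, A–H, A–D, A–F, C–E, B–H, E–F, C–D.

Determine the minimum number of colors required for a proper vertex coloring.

4

A, C, D, G form a clique, so at least 4 colors are needed.
One proper 4-coloring: A=2, B=2, C=1, D=4, E=2, F=1, G=3, H=3. Every edge joins two different colors.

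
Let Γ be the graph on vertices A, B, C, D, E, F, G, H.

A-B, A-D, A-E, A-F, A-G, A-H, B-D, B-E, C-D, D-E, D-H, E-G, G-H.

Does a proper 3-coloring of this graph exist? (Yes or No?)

A, B, D, E are mutually adjacent (a clique of size 4), so at least 4 colors are needed.
So 3 colors are not enough.

No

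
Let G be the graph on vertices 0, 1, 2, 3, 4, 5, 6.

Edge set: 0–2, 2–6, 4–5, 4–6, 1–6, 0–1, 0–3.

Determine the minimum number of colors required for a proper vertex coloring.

0 and 3 are adjacent, so at least 2 colors are needed.
2 colors suffice: 0=a, 1=b, 2=b, 3=b, 4=b, 5=a, 6=a. Every edge joins two different colors.

2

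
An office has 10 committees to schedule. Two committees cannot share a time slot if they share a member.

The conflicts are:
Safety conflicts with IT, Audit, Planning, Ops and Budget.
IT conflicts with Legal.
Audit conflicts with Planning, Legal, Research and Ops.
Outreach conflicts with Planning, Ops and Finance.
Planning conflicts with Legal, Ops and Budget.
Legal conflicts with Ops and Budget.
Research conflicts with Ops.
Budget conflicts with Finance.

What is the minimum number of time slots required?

Safety, Audit, Planning, Ops all conflict with each other, so at least 4 time slots are needed.
4 time slots suffice: time slot 1 → {IT, Planning, Research, Finance}; time slot 2 → {Ops, Budget}; time slot 3 → {Safety, Outreach, Legal}; time slot 4 → {Audit}. Every pair that conflicts lands in different time slots.

4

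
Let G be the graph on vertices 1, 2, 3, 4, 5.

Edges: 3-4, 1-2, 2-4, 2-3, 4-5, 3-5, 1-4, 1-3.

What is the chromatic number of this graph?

4

1, 2, 3, 4 are mutually adjacent (a clique of size 4), so at least 4 colors are needed.
A valid assignment using 4 colors: 1=yellow, 2=green, 3=red, 4=blue, 5=green. Each edge has distinct colors on its endpoints.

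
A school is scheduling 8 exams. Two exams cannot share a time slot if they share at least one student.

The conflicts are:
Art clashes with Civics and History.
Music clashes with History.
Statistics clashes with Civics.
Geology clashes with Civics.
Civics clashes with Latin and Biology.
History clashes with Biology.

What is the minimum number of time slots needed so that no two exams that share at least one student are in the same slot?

2

Music and History conflict, so at least 2 time slots are needed.
2 time slots suffice: time slot 1 → {Civics, History}; time slot 2 → {Art, Music, Statistics, Geology, Latin, Biology}. Every pair that conflicts lands in different time slots.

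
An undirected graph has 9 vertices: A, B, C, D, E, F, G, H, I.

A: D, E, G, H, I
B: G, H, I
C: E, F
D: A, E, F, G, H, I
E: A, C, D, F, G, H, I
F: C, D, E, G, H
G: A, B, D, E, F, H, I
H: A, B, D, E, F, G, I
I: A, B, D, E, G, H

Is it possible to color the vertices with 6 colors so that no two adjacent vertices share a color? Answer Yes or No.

The chromatic number is 6. A, D, E, G, H, I are mutually adjacent (a clique of size 6), so at least 6 colors are needed.
6 colors suffice: color 1 → {C, G}; color 2 → {H}; color 3 → {B, E}; color 4 → {D}; color 5 → {F, I}; color 6 → {A}.
That is already a proper 6-coloring.

Yes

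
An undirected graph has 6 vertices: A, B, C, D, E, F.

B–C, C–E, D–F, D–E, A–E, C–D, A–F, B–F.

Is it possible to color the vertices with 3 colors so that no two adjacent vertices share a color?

The chromatic number is 3. C, D, E are pairwise adjacent, so at least 3 colors are needed.
3 colors suffice: color red → {C, F}; color blue → {A, B, D}; color green → {E}.
That is already a proper 3-coloring.

Yes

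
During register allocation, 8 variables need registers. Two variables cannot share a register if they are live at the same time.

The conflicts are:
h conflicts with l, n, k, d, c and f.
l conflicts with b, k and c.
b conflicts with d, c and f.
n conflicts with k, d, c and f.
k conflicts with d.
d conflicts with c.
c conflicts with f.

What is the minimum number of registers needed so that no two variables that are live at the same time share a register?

4

h, n, c, f pairwise conflict, so at least 4 registers are needed.
Using 4 registers: h=2, l=3, b=2, n=4, k=1, d=3, c=1, f=3. Every pair that conflicts lands in different registers.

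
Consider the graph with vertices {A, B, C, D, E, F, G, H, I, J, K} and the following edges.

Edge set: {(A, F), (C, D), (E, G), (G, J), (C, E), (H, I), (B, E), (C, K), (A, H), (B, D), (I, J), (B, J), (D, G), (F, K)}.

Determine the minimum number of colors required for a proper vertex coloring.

3

The cycle B-J-I-H-A-F-K-C-D-B has odd length 9, so it cannot be 2-colored; at least 3 colors are needed.
3 colors suffice: color red → {A, B, C, G, I}; color blue → {D, E, F, H, J}; color green → {K}. No two adjacent vertices share a color.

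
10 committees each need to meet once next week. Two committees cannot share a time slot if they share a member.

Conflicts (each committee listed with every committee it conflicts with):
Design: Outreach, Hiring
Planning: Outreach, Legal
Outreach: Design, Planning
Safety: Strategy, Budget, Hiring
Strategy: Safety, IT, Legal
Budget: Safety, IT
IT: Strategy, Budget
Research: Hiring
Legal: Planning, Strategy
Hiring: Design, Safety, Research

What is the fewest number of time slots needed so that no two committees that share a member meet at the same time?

The cycle Safety-Hiring-Design-Outreach-Planning-Legal-Strategy-Safety has odd length 7, so it cannot be 2-colored; at least 3 time slots are needed.
3 time slots suffice: time slot 1 → {Outreach, Strategy, Budget, Hiring}; time slot 2 → {Design, Safety, IT, Research, Legal}; time slot 3 → {Planning}. Every pair that conflicts lands in different time slots.

3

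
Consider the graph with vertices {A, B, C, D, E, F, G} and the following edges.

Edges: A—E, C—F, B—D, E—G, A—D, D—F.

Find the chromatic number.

E and G are adjacent, so at least 2 colors are needed.
2 colors suffice: A=blue, B=blue, C=red, D=red, E=red, F=blue, G=blue. No two adjacent vertices share a color.

2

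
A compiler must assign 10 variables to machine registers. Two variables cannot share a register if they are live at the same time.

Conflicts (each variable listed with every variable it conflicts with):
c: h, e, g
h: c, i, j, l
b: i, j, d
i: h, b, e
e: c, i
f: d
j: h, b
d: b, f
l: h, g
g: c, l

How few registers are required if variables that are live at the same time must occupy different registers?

h and j conflict, so at least 2 registers are needed.
Using 2 registers: c=2, h=1, b=1, i=2, e=1, f=1, j=2, d=2, l=2, g=1. Every pair that conflicts lands in different registers.

2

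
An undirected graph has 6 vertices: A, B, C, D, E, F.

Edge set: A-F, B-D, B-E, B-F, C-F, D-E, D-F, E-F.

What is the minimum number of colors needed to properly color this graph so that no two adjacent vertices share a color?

4

B, D, E, F form a clique, so at least 4 colors are needed.
4 colors suffice: color red → {F}; color blue → {A, B, C}; color green → {D}; color yellow → {E}. Each edge has distinct colors on its endpoints.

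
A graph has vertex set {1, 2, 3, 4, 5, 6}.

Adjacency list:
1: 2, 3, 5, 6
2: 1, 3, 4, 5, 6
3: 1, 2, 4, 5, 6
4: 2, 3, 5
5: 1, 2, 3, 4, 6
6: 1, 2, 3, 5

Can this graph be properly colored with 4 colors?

1, 2, 3, 5, 6 are mutually adjacent (a clique of size 5), so at least 5 colors are needed.
So 4 colors are not enough.

No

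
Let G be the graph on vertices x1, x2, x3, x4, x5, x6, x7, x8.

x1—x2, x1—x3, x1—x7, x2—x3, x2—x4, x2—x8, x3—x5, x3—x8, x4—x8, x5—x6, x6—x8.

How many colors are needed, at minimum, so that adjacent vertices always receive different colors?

3

x2, x3, x8 are mutually adjacent, so at least 3 colors are needed.
3 colors suffice: x1=2, x2=1, x3=3, x4=3, x5=2, x6=1, x7=1, x8=2. Each edge has distinct colors on its endpoints.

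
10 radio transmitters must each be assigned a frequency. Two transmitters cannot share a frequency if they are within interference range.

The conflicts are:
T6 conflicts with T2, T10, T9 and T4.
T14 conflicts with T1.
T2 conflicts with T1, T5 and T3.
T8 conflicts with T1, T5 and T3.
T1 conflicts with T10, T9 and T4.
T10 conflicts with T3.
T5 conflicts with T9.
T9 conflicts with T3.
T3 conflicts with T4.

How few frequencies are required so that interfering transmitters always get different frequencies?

2

T14 and T1 conflict, so at least 2 frequencies are needed.
2 frequencies suffice: frequency 1 → {T6, T1, T5, T3}; frequency 2 → {T14, T2, T8, T10, T9, T4}. No two conflicting transmitters share a frequency.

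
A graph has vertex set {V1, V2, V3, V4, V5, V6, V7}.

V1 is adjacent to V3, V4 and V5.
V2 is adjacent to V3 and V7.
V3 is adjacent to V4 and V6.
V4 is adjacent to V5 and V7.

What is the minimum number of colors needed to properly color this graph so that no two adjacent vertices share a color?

3

V1, V3, V4 are pairwise adjacent, so at least 3 colors are needed.
3 colors suffice: color 1 → {V3, V5, V7}; color 2 → {V2, V4, V6}; color 3 → {V1}. Each edge has distinct colors on its endpoints.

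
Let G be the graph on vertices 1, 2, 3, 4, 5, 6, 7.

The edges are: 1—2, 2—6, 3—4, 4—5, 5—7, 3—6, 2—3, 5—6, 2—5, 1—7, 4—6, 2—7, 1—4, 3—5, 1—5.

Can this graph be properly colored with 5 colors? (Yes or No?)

Yes

The chromatic number is 4. 3, 4, 5, 6 are mutually adjacent (a clique of size 4), so at least 4 colors are needed.
4 colors suffice: color a → {5}; color b → {2, 4}; color c → {1, 3}; color d → {6, 7}.
Since 5 ≥ 4, a proper 5-coloring certainly exists.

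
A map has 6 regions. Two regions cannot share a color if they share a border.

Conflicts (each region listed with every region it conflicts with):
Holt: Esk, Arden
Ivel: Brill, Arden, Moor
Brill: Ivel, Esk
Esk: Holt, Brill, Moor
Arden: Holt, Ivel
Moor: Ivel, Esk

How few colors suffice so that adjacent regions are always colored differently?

3

The cycle Moor-Esk-Holt-Arden-Ivel-Moor has odd length 5, so it cannot be 2-colored; at least 3 colors are needed.
One proper 3-coloring: Holt=2, Ivel=1, Brill=2, Esk=1, Arden=3, Moor=2. Every pair that conflicts lands in different colors.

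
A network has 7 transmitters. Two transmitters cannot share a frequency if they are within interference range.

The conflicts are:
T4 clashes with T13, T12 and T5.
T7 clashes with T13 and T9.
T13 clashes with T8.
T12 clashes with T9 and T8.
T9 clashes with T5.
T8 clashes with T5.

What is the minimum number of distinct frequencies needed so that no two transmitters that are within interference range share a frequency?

The cycle T9-T12-T4-T13-T7-T9 has odd length 5, so it cannot be 2-colored; at least 3 frequencies are needed.
3 frequencies suffice: frequency 1 → {T4, T9, T8}; frequency 2 → {T13, T12, T5}; frequency 3 → {T7}. No two conflicting transmitters share a frequency.

3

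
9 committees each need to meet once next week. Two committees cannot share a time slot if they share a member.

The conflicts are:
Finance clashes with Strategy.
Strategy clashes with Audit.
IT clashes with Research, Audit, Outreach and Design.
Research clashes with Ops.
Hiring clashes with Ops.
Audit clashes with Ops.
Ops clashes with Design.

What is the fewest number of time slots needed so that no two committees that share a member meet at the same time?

IT and Audit conflict, so at least 2 time slots are needed.
2 time slots suffice: time slot 1 → {Strategy, IT, Ops}; time slot 2 → {Finance, Research, Hiring, Audit, Outreach, Design}. Each listed conflict is separated.

2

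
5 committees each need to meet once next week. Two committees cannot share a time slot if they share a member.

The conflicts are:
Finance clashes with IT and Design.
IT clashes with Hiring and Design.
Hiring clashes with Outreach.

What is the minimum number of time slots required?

3

Finance, IT, Design pairwise conflict, so at least 3 time slots are needed.
3 time slots suffice: time slot 1 → {IT, Outreach}; time slot 2 → {Hiring, Design}; time slot 3 → {Finance}. No two conflicting committees share a time slot.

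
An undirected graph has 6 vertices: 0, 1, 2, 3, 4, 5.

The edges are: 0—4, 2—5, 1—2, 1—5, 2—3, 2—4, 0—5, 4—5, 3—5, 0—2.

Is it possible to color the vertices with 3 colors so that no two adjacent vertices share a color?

0, 2, 4, 5 form a clique, so at least 4 colors are needed.
So 3 colors are not enough.

No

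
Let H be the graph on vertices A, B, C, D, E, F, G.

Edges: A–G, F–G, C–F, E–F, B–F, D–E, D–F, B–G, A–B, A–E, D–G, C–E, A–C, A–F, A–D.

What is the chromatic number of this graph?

4

A, B, F, G are pairwise adjacent (a clique of size 4), so at least 4 colors are needed.
4 colors suffice: color 1 → {F}; color 2 → {A}; color 3 → {E, G}; color 4 → {B, C, D}. Every edge joins two different colors.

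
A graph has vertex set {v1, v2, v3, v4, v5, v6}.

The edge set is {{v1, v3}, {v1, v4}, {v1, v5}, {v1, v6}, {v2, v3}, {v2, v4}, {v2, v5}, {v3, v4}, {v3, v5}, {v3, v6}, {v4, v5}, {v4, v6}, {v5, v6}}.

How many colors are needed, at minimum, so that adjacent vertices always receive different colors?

v1, v3, v4, v5, v6 are pairwise adjacent (a clique of size 5), so at least 5 colors are needed.
5 colors suffice: color 1 → {v3}; color 2 → {v4}; color 3 → {v5}; color 4 → {v2, v6}; color 5 → {v1}. Every edge joins two different colors.

5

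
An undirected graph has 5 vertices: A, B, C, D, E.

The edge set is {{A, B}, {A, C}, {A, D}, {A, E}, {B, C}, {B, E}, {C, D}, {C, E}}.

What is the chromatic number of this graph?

A, B, C, E are mutually adjacent (a clique of size 4), so at least 4 colors are needed.
4 colors suffice: color red → {C}; color blue → {A}; color green → {B, D}; color yellow → {E}. Every edge joins two different colors.

4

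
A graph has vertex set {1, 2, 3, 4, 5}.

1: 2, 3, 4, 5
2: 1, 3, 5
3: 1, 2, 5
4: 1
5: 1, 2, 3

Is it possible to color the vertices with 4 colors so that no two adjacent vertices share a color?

Yes

The chromatic number is 4. 1, 2, 3, 5 form a clique, so at least 4 colors are needed.
4 colors suffice: color red → {1}; color blue → {3, 4}; color green → {5}; color yellow → {2}.
That is already a proper 4-coloring.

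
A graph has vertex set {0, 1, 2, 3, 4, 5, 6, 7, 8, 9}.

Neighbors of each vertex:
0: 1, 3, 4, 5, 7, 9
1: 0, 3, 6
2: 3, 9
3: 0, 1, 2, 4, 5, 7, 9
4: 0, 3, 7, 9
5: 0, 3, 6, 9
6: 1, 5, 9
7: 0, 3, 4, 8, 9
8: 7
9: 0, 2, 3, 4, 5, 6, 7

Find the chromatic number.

0, 3, 4, 7, 9 are pairwise adjacent (a clique of size 5), so at least 5 colors are needed.
One proper 5-coloring: 0=c, 1=b, 2=c, 3=a, 4=e, 5=d, 6=a, 7=d, 8=a, 9=b. Every edge joins two different colors.

5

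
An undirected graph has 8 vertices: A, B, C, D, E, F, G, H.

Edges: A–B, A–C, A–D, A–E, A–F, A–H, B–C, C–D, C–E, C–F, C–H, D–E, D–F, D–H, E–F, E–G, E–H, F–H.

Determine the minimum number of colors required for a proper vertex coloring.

A, C, D, E, F, H are mutually adjacent (a clique of size 6), so at least 6 colors are needed.
6 colors suffice: color 1 → {A, G}; color 2 → {C}; color 3 → {B, E}; color 4 → {F}; color 5 → {D}; color 6 → {H}. No two adjacent vertices share a color.

6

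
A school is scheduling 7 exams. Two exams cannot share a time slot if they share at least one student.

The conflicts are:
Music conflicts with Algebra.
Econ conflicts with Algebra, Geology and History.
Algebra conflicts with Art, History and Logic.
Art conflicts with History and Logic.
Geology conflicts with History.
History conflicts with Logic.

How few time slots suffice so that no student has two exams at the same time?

Algebra, Art, History, Logic all conflict with each other, so at least 4 time slots are needed.
Using 4 time slots: Music=2, Econ=3, Algebra=1, Art=3, Geology=1, History=2, Logic=4. Each listed conflict is separated.

4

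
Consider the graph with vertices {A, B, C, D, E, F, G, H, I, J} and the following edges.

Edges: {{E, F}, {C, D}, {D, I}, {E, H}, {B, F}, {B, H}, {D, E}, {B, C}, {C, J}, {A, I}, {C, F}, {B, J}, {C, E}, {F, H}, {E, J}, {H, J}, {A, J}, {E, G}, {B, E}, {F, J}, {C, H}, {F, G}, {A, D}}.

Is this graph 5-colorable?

B, C, E, F, H, J are mutually adjacent (a clique of size 6), so at least 6 colors are needed.
So 5 colors are not enough.

No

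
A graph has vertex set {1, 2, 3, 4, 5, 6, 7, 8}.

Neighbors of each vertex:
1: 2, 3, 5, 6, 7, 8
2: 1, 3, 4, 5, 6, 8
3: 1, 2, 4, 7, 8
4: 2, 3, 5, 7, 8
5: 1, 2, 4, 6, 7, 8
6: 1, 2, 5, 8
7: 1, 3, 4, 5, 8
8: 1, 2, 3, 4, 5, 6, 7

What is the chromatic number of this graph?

5

1, 2, 5, 6, 8 form a clique, so at least 5 colors are needed.
5 colors suffice: color a → {8}; color b → {3, 5}; color c → {1, 4}; color d → {2, 7}; color e → {6}. Every edge joins two different colors.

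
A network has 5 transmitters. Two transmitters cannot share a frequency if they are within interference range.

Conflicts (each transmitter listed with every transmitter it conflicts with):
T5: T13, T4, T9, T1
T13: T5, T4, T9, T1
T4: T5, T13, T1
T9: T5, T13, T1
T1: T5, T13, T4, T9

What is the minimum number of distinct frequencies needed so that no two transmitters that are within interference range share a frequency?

4

T5, T13, T9, T1 are mutually in conflict, so at least 4 frequencies are needed.
4 frequencies suffice: frequency 1 → {T1}; frequency 2 → {T13}; frequency 3 → {T5}; frequency 4 → {T4, T9}. No two conflicting transmitters share a frequency.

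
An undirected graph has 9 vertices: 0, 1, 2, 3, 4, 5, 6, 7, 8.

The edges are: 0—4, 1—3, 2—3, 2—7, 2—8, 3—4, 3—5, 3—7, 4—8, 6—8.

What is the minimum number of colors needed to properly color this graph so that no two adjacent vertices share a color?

2, 3, 7 form a triangle, so at least 3 colors are needed.
A valid assignment using 3 colors: 0=a, 1=b, 2=b, 3=a, 4=b, 5=b, 6=b, 7=c, 8=a. Every edge joins two different colors.

3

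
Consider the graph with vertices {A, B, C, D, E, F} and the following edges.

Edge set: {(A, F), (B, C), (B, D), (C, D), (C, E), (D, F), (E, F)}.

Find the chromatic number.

3

B, C, D are mutually adjacent, so at least 3 colors are needed.
3 colors suffice: color 1 → {C, F}; color 2 → {A, D, E}; color 3 → {B}. Every edge joins two different colors.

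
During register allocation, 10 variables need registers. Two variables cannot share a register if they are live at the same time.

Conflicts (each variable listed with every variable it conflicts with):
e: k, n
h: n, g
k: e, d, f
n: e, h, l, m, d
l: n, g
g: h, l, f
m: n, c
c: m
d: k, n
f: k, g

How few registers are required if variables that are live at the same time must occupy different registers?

e and n conflict, so at least 2 registers are needed.
2 registers suffice: register 1 → {k, n, g, c}; register 2 → {e, h, l, m, d, f}. No two conflicting variables share a register.

2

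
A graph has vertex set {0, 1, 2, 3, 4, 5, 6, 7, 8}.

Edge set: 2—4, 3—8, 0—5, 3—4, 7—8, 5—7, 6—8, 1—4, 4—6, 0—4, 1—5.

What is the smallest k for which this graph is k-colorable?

4 and 6 are adjacent, so at least 2 colors are needed.
2 colors suffice: color a → {4, 5, 8}; color b → {0, 1, 2, 3, 6, 7}. No two adjacent vertices share a color.

2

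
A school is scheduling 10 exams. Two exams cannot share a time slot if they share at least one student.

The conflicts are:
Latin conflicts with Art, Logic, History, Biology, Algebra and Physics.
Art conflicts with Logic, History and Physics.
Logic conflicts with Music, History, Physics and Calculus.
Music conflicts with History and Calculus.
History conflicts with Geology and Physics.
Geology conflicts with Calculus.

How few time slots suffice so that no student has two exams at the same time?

Latin, Art, Logic, History, Physics pairwise conflict, so at least 5 time slots are needed.
5 time slots suffice: time slot 1 → {History, Biology, Algebra, Calculus}; time slot 2 → {Latin, Music, Geology}; time slot 3 → {Logic}; time slot 4 → {Physics}; time slot 5 → {Art}. Each listed conflict is separated.

5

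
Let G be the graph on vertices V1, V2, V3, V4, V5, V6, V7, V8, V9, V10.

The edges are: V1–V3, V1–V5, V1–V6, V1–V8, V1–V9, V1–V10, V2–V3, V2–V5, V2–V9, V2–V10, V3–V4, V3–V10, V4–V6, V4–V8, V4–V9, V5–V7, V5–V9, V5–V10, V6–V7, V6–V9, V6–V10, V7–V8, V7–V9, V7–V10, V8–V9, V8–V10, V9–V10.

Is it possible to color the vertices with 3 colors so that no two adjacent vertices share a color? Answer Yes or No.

No

V1, V8, V9, V10 are pairwise adjacent (a clique of size 4), so at least 4 colors are needed.
So 3 colors are not enough.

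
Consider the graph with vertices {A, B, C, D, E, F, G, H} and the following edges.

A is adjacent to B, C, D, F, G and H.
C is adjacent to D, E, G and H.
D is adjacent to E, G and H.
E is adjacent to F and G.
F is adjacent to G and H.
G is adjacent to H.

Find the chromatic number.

A, C, D, G, H form a clique, so at least 5 colors are needed.
A valid assignment using 5 colors: A=2, B=1, C=4, D=3, E=2, F=3, G=1, H=5. Each edge has distinct colors on its endpoints.

5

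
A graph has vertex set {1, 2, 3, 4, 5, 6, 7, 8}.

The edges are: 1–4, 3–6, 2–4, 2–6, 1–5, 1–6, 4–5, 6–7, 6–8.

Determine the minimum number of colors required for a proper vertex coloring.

1, 4, 5 form a triangle, so at least 3 colors are needed.
3 colors suffice: color a → {4, 6}; color b → {1, 2, 3, 7, 8}; color c → {5}. No two adjacent vertices share a color.

3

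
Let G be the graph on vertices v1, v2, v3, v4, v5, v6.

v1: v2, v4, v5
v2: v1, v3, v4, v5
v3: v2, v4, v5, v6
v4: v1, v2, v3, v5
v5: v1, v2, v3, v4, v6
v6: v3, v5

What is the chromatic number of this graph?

4

v2, v3, v4, v5 form a clique, so at least 4 colors are needed.
A valid assignment using 4 colors: v1=3, v2=4, v3=3, v4=2, v5=1, v6=2. Every edge joins two different colors.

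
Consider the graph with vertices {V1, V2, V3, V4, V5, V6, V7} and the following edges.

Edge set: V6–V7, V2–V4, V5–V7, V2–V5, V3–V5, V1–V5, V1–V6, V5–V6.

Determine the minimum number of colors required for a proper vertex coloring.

3

V1, V5, V6 are mutually adjacent, so at least 3 colors are needed.
3 colors suffice: color 1 → {V4, V5}; color 2 → {V2, V3, V6}; color 3 → {V1, V7}. Each edge has distinct colors on its endpoints.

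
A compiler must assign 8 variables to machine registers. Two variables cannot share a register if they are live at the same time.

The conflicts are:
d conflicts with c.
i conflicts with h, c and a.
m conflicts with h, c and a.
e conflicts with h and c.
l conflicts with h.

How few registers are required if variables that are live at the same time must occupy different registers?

e and h conflict, so at least 2 registers are needed.
2 registers suffice: register 1 → {h, c, a}; register 2 → {d, i, m, e, l}. No two conflicting variables share a register.

2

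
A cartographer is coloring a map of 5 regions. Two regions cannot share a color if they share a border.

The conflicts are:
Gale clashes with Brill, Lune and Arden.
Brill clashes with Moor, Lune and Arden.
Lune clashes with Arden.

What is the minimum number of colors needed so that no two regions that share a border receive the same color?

4

Gale, Brill, Lune, Arden all conflict with each other, so at least 4 colors are needed.
4 colors suffice: color 1 → {Brill}; color 2 → {Moor, Arden}; color 3 → {Gale}; color 4 → {Lune}. Each listed conflict is separated.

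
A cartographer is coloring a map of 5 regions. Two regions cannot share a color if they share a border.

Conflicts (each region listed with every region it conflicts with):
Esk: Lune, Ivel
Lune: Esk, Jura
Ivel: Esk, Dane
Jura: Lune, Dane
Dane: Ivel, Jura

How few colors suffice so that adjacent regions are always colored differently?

The cycle Jura-Dane-Ivel-Esk-Lune-Jura has odd length 5, so it cannot be 2-colored; at least 3 colors are needed.
One proper 3-coloring: Esk=3, Lune=2, Ivel=1, Jura=1, Dane=2. Every pair that conflicts lands in different colors.

3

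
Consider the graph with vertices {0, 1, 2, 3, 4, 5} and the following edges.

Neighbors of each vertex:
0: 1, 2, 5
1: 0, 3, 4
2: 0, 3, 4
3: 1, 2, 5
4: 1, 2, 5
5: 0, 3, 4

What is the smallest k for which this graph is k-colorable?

0 and 2 are adjacent, so at least 2 colors are needed.
A valid assignment using 2 colors: 0=red, 1=blue, 2=blue, 3=red, 4=red, 5=blue. Each edge has distinct colors on its endpoints.

2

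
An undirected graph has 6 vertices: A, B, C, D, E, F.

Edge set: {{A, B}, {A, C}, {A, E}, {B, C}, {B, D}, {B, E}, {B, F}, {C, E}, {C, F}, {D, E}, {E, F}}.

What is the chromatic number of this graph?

A, B, C, E are mutually adjacent (a clique of size 4), so at least 4 colors are needed.
4 colors suffice: color red → {E}; color blue → {B}; color green → {C, D}; color yellow → {A, F}. Every edge joins two different colors.

4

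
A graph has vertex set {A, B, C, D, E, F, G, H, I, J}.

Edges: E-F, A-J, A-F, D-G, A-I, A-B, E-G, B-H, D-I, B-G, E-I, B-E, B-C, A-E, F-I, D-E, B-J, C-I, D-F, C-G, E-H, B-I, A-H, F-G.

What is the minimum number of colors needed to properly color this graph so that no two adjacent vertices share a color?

A, E, F, I form a clique, so at least 4 colors are needed.
A valid assignment using 4 colors: A=4, B=1, C=2, D=4, E=2, F=1, G=3, H=3, I=3, J=2. Each edge has distinct colors on its endpoints.

4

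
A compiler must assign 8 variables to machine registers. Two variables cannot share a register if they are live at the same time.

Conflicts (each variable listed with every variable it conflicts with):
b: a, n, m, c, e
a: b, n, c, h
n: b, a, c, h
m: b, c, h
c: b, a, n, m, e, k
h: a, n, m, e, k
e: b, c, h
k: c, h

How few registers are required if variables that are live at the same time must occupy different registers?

b, a, n, c all conflict with each other, so at least 4 registers are needed.
A valid assignment using 4 registers: b=2, a=3, n=4, m=3, c=1, h=1, e=3, k=2. No two conflicting variables share a register.

4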